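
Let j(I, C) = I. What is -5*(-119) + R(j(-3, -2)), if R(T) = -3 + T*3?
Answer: 583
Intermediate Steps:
R(T) = -3 + 3*T
-5*(-119) + R(j(-3, -2)) = -5*(-119) + (-3 + 3*(-3)) = 595 + (-3 - 9) = 595 - 12 = 583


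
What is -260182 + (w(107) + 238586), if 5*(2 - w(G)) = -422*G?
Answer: -62816/5 ≈ -12563.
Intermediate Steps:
w(G) = 2 + 422*G/5 (w(G) = 2 - (-422)*G/5 = 2 + 422*G/5)
-260182 + (w(107) + 238586) = -260182 + ((2 + (422/5)*107) + 238586) = -260182 + ((2 + 45154/5) + 238586) = -260182 + (45164/5 + 238586) = -260182 + 1238094/5 = -62816/5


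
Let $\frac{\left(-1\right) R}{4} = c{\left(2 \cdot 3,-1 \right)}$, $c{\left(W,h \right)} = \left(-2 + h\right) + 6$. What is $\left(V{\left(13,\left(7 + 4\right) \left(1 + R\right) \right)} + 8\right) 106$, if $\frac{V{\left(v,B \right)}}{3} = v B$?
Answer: $-499366$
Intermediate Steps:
$c{\left(W,h \right)} = 4 + h$
$R = -12$ ($R = - 4 \left(4 - 1\right) = \left(-4\right) 3 = -12$)
$V{\left(v,B \right)} = 3 B v$ ($V{\left(v,B \right)} = 3 v B = 3 B v$)
$\left(V{\left(13,\left(7 + 4\right) \left(1 + R\right) \right)} + 8\right) 106 = \left(3 \left(7 + 4\right) \left(1 - 12\right) 13 + 8\right) 106 = \left(3 \cdot 11 \left(-11\right) 13 + 8\right) 106 = \left(3 \left(-121\right) 13 + 8\right) 106 = \left(-4719 + 8\right) 106 = \left(-4711\right) 106 = -499366$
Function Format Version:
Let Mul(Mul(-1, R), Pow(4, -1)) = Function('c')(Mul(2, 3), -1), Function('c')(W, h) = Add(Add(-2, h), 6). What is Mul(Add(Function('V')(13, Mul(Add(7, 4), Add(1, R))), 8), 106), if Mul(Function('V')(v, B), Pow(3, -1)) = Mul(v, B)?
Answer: -499366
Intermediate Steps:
Function('c')(W, h) = Add(4, h)
R = -12 (R = Mul(-4, Add(4, -1)) = Mul(-4, 3) = -12)
Function('V')(v, B) = Mul(3, B, v) (Function('V')(v, B) = Mul(3, Mul(v, B)) = Mul(3, Mul(B, v)) = Mul(3, B, v))
Mul(Add(Function('V')(13, Mul(Add(7, 4), Add(1, R))), 8), 106) = Mul(Add(Mul(3, Mul(Add(7, 4), Add(1, -12)), 13), 8), 106) = Mul(Add(Mul(3, Mul(11, -11), 13), 8), 106) = Mul(Add(Mul(3, -121, 13), 8), 106) = Mul(Add(-4719, 8), 106) = Mul(-4711, 106) = -499366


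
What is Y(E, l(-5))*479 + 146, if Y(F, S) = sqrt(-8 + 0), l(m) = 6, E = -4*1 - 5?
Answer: 146 + 958*I*sqrt(2) ≈ 146.0 + 1354.8*I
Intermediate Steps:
E = -9 (E = -4 - 5 = -9)
Y(F, S) = 2*I*sqrt(2) (Y(F, S) = sqrt(-8) = 2*I*sqrt(2))
Y(E, l(-5))*479 + 146 = (2*I*sqrt(2))*479 + 146 = 958*I*sqrt(2) + 146 = 146 + 958*I*sqrt(2)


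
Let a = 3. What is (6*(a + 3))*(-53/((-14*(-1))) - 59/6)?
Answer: -3432/7 ≈ -490.29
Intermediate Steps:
(6*(a + 3))*(-53/((-14*(-1))) - 59/6) = (6*(3 + 3))*(-53/((-14*(-1))) - 59/6) = (6*6)*(-53/14 - 59*1/6) = 36*(-53*1/14 - 59/6) = 36*(-53/14 - 59/6) = 36*(-286/21) = -3432/7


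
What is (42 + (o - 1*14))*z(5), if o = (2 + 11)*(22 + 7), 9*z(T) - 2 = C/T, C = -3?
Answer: 63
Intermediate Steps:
z(T) = 2/9 - 1/(3*T) (z(T) = 2/9 + (-3/T)/9 = 2/9 - 1/(3*T))
o = 377 (o = 13*29 = 377)
(42 + (o - 1*14))*z(5) = (42 + (377 - 1*14))*((1/9)*(-3 + 2*5)/5) = (42 + (377 - 14))*((1/9)*(1/5)*(-3 + 10)) = (42 + 363)*((1/9)*(1/5)*7) = 405*(7/45) = 63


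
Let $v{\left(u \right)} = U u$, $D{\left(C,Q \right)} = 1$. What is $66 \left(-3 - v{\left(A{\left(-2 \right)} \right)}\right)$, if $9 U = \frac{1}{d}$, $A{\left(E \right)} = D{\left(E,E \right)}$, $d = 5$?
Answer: $- \frac{2992}{15} \approx -199.47$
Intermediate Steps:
$A{\left(E \right)} = 1$
$U = \frac{1}{45}$ ($U = \frac{1}{9 \cdot 5} = \frac{1}{9} \cdot \frac{1}{5} = \frac{1}{45} \approx 0.022222$)
$v{\left(u \right)} = \frac{u}{45}$
$66 \left(-3 - v{\left(A{\left(-2 \right)} \right)}\right) = 66 \left(-3 - \frac{1}{45} \cdot 1\right) = 66 \left(-3 - \frac{1}{45}\right) = 66 \left(- \frac{136}{45}\right) = - \frac{2992}{15}$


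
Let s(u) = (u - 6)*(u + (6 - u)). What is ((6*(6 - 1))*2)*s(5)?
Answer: -360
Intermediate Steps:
s(u) = -36 + 6*u (s(u) = (-6 + u)*6 = -36 + 6*u)
((6*(6 - 1))*2)*s(5) = ((6*(6 - 1))*2)*(-36 + 6*5) = ((6*5)*2)*(-36 + 30) = (30*2)*(-6) = 60*(-6) = -360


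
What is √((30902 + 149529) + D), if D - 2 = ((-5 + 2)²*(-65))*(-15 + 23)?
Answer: √175753 ≈ 419.23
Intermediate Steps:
D = -4678 (D = 2 + ((-5 + 2)²*(-65))*(-15 + 23) = 2 + ((-3)²*(-65))*8 = 2 + (9*(-65))*8 = 2 - 585*8 = 2 - 4680 = -4678)
√((30902 + 149529) + D) = √((30902 + 149529) - 4678) = √(180431 - 4678) = √175753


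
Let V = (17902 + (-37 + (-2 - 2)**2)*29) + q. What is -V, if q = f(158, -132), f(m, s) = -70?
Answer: -17223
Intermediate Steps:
q = -70
V = 17223 (V = (17902 + (-37 + (-2 - 2)**2)*29) - 70 = (17902 + (-37 + (-4)**2)*29) - 70 = (17902 + (-37 + 16)*29) - 70 = (17902 - 21*29) - 70 = (17902 - 609) - 70 = 17293 - 70 = 17223)
-V = -1*17223 = -17223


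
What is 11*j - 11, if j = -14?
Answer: -165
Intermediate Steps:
11*j - 11 = 11*(-14) - 11 = -154 - 11 = -165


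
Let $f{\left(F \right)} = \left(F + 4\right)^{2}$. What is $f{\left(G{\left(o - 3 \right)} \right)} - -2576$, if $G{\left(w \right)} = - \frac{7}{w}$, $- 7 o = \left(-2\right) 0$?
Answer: $\frac{23545}{9} \approx 2616.1$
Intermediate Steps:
$o = 0$ ($o = - \frac{\left(-2\right) 0}{7} = \left(- \frac{1}{7}\right) 0 = 0$)
$f{\left(F \right)} = \left(4 + F\right)^{2}$
$f{\left(G{\left(o - 3 \right)} \right)} - -2576 = \left(4 - \frac{7}{0 - 3}\right)^{2} - -2576 = \left(4 - \frac{7}{-3}\right)^{2} + 2576 = \left(4 - - \frac{7}{3}\right)^{2} + 2576 = \left(4 + \frac{7}{3}\right)^{2} + 2576 = \left(\frac{19}{3}\right)^{2} + 2576 = \frac{361}{9} + 2576 = \frac{23545}{9}$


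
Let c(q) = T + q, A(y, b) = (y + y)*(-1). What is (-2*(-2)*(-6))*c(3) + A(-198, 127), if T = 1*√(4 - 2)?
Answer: 324 - 24*√2 ≈ 290.06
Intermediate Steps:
A(y, b) = -2*y (A(y, b) = (2*y)*(-1) = -2*y)
T = √2 (T = 1*√2 = √2 ≈ 1.4142)
c(q) = q + √2 (c(q) = √2 + q = q + √2)
(-2*(-2)*(-6))*c(3) + A(-198, 127) = (-2*(-2)*(-6))*(3 + √2) - 2*(-198) = (4*(-6))*(3 + √2) + 396 = -24*(3 + √2) + 396 = (-72 - 24*√2) + 396 = 324 - 24*√2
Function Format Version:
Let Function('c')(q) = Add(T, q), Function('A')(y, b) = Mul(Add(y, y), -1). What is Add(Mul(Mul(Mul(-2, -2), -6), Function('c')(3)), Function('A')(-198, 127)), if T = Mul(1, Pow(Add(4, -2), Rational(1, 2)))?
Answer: Add(324, Mul(-24, Pow(2, Rational(1, 2)))) ≈ 290.06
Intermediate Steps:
Function('A')(y, b) = Mul(-2, y) (Function('A')(y, b) = Mul(Mul(2, y), -1) = Mul(-2, y))
T = Pow(2, Rational(1, 2)) (T = Mul(1, Pow(2, Rational(1, 2))) = Pow(2, Rational(1, 2)) ≈ 1.4142)
Function('c')(q) = Add(q, Pow(2, Rational(1, 2))) (Function('c')(q) = Add(Pow(2, Rational(1, 2)), q) = Add(q, Pow(2, Rational(1, 2))))
Add(Mul(Mul(Mul(-2, -2), -6), Function('c')(3)), Function('A')(-198, 127)) = Add(Mul(Mul(Mul(-2, -2), -6), Add(3, Pow(2, Rational(1, 2)))), Mul(-2, -198)) = Add(Mul(Mul(4, -6), Add(3, Pow(2, Rational(1, 2)))), 396) = Add(Mul(-24, Add(3, Pow(2, Rational(1, 2)))), 396) = Add(Add(-72, Mul(-24, Pow(2, Rational(1, 2)))), 396) = Add(324, Mul(-24, Pow(2, Rational(1, 2))))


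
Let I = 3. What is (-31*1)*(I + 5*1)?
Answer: -248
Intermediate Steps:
(-31*1)*(I + 5*1) = (-31*1)*(3 + 5*1) = -31*(3 + 5) = -31*8 = -248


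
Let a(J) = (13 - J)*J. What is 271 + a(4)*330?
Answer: 12151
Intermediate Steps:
a(J) = J*(13 - J)
271 + a(4)*330 = 271 + (4*(13 - 1*4))*330 = 271 + (4*(13 - 4))*330 = 271 + (4*9)*330 = 271 + 36*330 = 271 + 11880 = 12151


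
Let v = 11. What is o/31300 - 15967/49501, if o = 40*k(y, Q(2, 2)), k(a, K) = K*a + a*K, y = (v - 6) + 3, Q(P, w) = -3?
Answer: -29740451/77469065 ≈ -0.38390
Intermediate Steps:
y = 8 (y = (11 - 6) + 3 = 5 + 3 = 8)
k(a, K) = 2*K*a (k(a, K) = K*a + K*a = 2*K*a)
o = -1920 (o = 40*(2*(-3)*8) = 40*(-48) = -1920)
o/31300 - 15967/49501 = -1920/31300 - 15967/49501 = -1920*1/31300 - 15967*1/49501 = -96/1565 - 15967/49501 = -29740451/77469065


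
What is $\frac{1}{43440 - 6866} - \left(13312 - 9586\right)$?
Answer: $- \frac{136274723}{36574} \approx -3726.0$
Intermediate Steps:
$\frac{1}{43440 - 6866} - \left(13312 - 9586\right) = \frac{1}{36574} - \left(13312 - 9586\right) = \frac{1}{36574} - 3726 = - \frac{136274723}{36574}$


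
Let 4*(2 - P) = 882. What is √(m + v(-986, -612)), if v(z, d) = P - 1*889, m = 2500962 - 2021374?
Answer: 69*√402/2 ≈ 691.72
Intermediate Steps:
P = -437/2 (P = 2 - ¼*882 = 2 - 441/2 = -437/2 ≈ -218.50)
m = 479588
v(z, d) = -2215/2 (v(z, d) = -437/2 - 1*889 = -437/2 - 889 = -2215/2)
√(m + v(-986, -612)) = √(479588 - 2215/2) = √(956961/2) = 69*√402/2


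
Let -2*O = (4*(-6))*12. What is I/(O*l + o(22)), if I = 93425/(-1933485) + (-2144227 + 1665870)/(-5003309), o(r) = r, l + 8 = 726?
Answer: 45746194082/100040872157346711 ≈ 4.5727e-7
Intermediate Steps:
l = 718 (l = -8 + 726 = 718)
O = 144 (O = -4*(-6)*12/2 = -(-12)*12 = -1/2*(-288) = 144)
I = 91492388164/1934764580373 (I = 93425*(-1/1933485) - 478357*(-1/5003309) = -18685/386697 + 478357/5003309 = 91492388164/1934764580373 ≈ 0.047289)
I/(O*l + o(22)) = 91492388164/(1934764580373*(144*718 + 22)) = 91492388164/(1934764580373*(103392 + 22)) = (91492388164/1934764580373)/103414 = (91492388164/1934764580373)*(1/103414) = 45746194082/100040872157346711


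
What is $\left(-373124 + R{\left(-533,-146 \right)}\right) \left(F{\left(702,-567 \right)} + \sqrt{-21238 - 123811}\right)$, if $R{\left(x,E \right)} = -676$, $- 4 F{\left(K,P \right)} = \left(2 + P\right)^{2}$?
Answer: $29831576250 - 373800 i \sqrt{145049} \approx 2.9832 \cdot 10^{10} - 1.4236 \cdot 10^{8} i$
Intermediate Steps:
$F{\left(K,P \right)} = - \frac{\left(2 + P\right)^{2}}{4}$
$\left(-373124 + R{\left(-533,-146 \right)}\right) \left(F{\left(702,-567 \right)} + \sqrt{-21238 - 123811}\right) = \left(-373124 - 676\right) \left(- \frac{\left(2 - 567\right)^{2}}{4} + \sqrt{-21238 - 123811}\right) = - 373800 \left(- \frac{\left(-565\right)^{2}}{4} + \sqrt{-145049}\right) = - 373800 \left(\left(- \frac{1}{4}\right) 319225 + i \sqrt{145049}\right) = - 373800 \left(- \frac{319225}{4} + i \sqrt{145049}\right) = 29831576250 - 373800 i \sqrt{145049}$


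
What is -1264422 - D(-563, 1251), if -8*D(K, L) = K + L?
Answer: -1264336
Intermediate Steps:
D(K, L) = -K/8 - L/8 (D(K, L) = -(K + L)/8 = -K/8 - L/8)
-1264422 - D(-563, 1251) = -1264422 - (-1/8*(-563) - 1/8*1251) = -1264422 - (563/8 - 1251/8) = -1264422 - 1*(-86) = -1264422 + 86 = -1264336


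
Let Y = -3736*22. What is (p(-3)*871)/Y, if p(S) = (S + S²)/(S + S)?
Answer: 871/82192 ≈ 0.010597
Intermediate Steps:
p(S) = (S + S²)/(2*S) (p(S) = (S + S²)/((2*S)) = (S + S²)*(1/(2*S)) = (S + S²)/(2*S))
Y = -82192
(p(-3)*871)/Y = ((½ + (½)*(-3))*871)/(-82192) = ((½ - 3/2)*871)*(-1/82192) = -1*871*(-1/82192) = -871*(-1/82192) = 871/82192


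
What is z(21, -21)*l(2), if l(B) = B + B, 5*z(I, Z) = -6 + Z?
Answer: -108/5 ≈ -21.600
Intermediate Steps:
z(I, Z) = -6/5 + Z/5 (z(I, Z) = (-6 + Z)/5 = -6/5 + Z/5)
l(B) = 2*B
z(21, -21)*l(2) = (-6/5 + (1/5)*(-21))*(2*2) = (-6/5 - 21/5)*4 = -27/5*4 = -108/5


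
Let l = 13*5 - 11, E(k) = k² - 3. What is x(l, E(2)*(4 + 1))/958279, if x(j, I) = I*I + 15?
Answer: 40/958279 ≈ 4.1741e-5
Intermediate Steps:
E(k) = -3 + k²
l = 54 (l = 65 - 11 = 54)
x(j, I) = 15 + I² (x(j, I) = I² + 15 = 15 + I²)
x(l, E(2)*(4 + 1))/958279 = (15 + ((-3 + 2²)*(4 + 1))²)/958279 = (15 + ((-3 + 4)*5)²)*(1/958279) = (15 + (1*5)²)*(1/958279) = (15 + 5²)*(1/958279) = (15 + 25)*(1/958279) = 40*(1/958279) = 40/958279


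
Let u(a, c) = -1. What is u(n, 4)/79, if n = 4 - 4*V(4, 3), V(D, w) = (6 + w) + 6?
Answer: -1/79 ≈ -0.012658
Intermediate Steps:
V(D, w) = 12 + w
n = -56 (n = 4 - 4*(12 + 3) = 4 - 4*15 = 4 - 60 = -56)
u(n, 4)/79 = -1/79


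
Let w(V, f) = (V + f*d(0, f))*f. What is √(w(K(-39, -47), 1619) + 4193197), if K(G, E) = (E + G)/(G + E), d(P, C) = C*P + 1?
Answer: √6815977 ≈ 2610.7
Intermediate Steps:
d(P, C) = 1 + C*P
K(G, E) = 1 (K(G, E) = (E + G)/(E + G) = 1)
w(V, f) = f*(V + f) (w(V, f) = (V + f*(1 + f*0))*f = (V + f*(1 + 0))*f = (V + f*1)*f = (V + f)*f = f*(V + f))
√(w(K(-39, -47), 1619) + 4193197) = √(1619*(1 + 1619) + 4193197) = √(1619*1620 + 4193197) = √(2622780 + 4193197) = √6815977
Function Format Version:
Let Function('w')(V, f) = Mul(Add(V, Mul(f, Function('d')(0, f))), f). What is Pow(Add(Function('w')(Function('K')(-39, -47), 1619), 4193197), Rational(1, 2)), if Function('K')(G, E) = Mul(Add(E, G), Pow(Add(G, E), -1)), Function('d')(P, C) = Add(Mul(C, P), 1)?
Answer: Pow(6815977, Rational(1, 2)) ≈ 2610.7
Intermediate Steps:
Function('d')(P, C) = Add(1, Mul(C, P))
Function('K')(G, E) = 1 (Function('K')(G, E) = Mul(Add(E, G), Pow(Add(E, G), -1)) = 1)
Function('w')(V, f) = Mul(f, Add(V, f)) (Function('w')(V, f) = Mul(Add(V, Mul(f, Add(1, Mul(f, 0)))), f) = Mul(Add(V, Mul(f, Add(1, 0))), f) = Mul(Add(V, Mul(f, 1)), f) = Mul(Add(V, f), f) = Mul(f, Add(V, f)))
Pow(Add(Function('w')(Function('K')(-39, -47), 1619), 4193197), Rational(1, 2)) = Pow(Add(Mul(1619, Add(1, 1619)), 4193197), Rational(1, 2)) = Pow(Add(Mul(1619, 1620), 4193197), Rational(1, 2)) = Pow(Add(2622780, 4193197), Rational(1, 2)) = Pow(6815977, Rational(1, 2))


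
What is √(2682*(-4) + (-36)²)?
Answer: 6*I*√262 ≈ 97.119*I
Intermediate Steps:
√(2682*(-4) + (-36)²) = √(-10728 + 1296) = √(-9432) = 6*I*√262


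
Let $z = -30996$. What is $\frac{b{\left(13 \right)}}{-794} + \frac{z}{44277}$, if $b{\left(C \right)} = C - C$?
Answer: $- \frac{10332}{14759} \approx -0.70005$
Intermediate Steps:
$b{\left(C \right)} = 0$
$\frac{b{\left(13 \right)}}{-794} + \frac{z}{44277} = \frac{0}{-794} - \frac{30996}{44277} = 0 \left(- \frac{1}{794}\right) - \frac{10332}{14759} = 0 - \frac{10332}{14759} = - \frac{10332}{14759}$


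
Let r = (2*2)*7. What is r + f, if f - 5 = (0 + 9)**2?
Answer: 114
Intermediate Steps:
f = 86 (f = 5 + (0 + 9)**2 = 5 + 9**2 = 5 + 81 = 86)
r = 28 (r = 4*7 = 28)
r + f = 28 + 86 = 114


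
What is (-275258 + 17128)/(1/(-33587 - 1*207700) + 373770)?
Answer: -62283413310/90185841989 ≈ -0.69061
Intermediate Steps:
(-275258 + 17128)/(1/(-33587 - 1*207700) + 373770) = -258130/(1/(-33587 - 207700) + 373770) = -258130/(1/(-241287) + 373770) = -258130/(-1/241287 + 373770) = -258130/90185841989/241287 = -258130*241287/90185841989 = -62283413310/90185841989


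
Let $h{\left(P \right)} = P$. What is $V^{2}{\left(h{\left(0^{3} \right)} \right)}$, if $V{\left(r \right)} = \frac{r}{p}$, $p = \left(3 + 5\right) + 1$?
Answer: $0$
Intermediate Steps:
$p = 9$ ($p = 8 + 1 = 9$)
$V{\left(r \right)} = \frac{r}{9}$
$V^{2}{\left(h{\left(0^{3} \right)} \right)} = \left(\frac{0^{3}}{9}\right)^{2} = \left(\frac{1}{9} \cdot 0\right)^{2} = 0^{2} = 0$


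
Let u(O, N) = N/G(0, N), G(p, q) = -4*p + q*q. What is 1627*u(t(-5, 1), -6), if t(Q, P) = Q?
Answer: -1627/6 ≈ -271.17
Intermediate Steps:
G(p, q) = q² - 4*p (G(p, q) = -4*p + q² = q² - 4*p)
u(O, N) = 1/N (u(O, N) = N/(N² - 4*0) = N/(N² + 0) = N/(N²) = N/N² = 1/N)
1627*u(t(-5, 1), -6) = 1627/(-6) = 1627*(-⅙) = -1627/6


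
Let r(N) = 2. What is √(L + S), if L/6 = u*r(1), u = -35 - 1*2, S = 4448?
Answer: 2*√1001 ≈ 63.277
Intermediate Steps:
u = -37 (u = -35 - 2 = -37)
L = -444 (L = 6*(-37*2) = 6*(-74) = -444)
√(L + S) = √(-444 + 4448) = √4004 = 2*√1001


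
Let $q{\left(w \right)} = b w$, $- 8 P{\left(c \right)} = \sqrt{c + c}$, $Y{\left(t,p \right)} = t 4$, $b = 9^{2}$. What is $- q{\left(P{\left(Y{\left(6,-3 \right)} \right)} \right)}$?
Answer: $\frac{81 \sqrt{3}}{2} \approx 70.148$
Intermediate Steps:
$b = 81$
$Y{\left(t,p \right)} = 4 t$
$P{\left(c \right)} = - \frac{\sqrt{2} \sqrt{c}}{8}$ ($P{\left(c \right)} = - \frac{\sqrt{c + c}}{8} = - \frac{\sqrt{2 c}}{8} = - \frac{\sqrt{2} \sqrt{c}}{8}$)
$q{\left(w \right)} = 81 w$
$- q{\left(P{\left(Y{\left(6,-3 \right)} \right)} \right)} = - 81 \left(- \frac{\sqrt{2} \sqrt{4 \cdot 6}}{8}\right) = - 81 \left(- \frac{\sqrt{2} \sqrt{24}}{8}\right) = - 81 \left(- \frac{\sqrt{2} \cdot 2 \sqrt{6}}{8}\right) = - 81 \left(- \frac{\sqrt{3}}{2}\right) = - \frac{\left(-81\right) \sqrt{3}}{2} = \frac{81 \sqrt{3}}{2}$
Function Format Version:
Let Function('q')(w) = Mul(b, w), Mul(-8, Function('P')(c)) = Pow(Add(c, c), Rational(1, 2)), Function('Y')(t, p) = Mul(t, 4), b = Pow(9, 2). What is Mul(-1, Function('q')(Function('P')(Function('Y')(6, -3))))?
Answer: Mul(Rational(81, 2), Pow(3, Rational(1, 2))) ≈ 70.148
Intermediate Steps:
b = 81
Function('Y')(t, p) = Mul(4, t)
Function('P')(c) = Mul(Rational(-1, 8), Pow(2, Rational(1, 2)), Pow(c, Rational(1, 2))) (Function('P')(c) = Mul(Rational(-1, 8), Pow(Add(c, c), Rational(1, 2))) = Mul(Rational(-1, 8), Pow(Mul(2, c), Rational(1, 2))) = Mul(Rational(-1, 8), Mul(Pow(2, Rational(1, 2)), Pow(c, Rational(1, 2)))) = Mul(Rational(-1, 8), Pow(2, Rational(1, 2)), Pow(c, Rational(1, 2))))
Function('q')(w) = Mul(81, w)
Mul(-1, Function('q')(Function('P')(Function('Y')(6, -3)))) = Mul(-1, Mul(81, Mul(Rational(-1, 8), Pow(2, Rational(1, 2)), Pow(Mul(4, 6), Rational(1, 2))))) = Mul(-1, Mul(81, Mul(Rational(-1, 8), Pow(2, Rational(1, 2)), Pow(24, Rational(1, 2))))) = Mul(-1, Mul(81, Mul(Rational(-1, 8), Pow(2, Rational(1, 2)), Mul(2, Pow(6, Rational(1, 2)))))) = Mul(-1, Mul(81, Mul(Rational(-1, 2), Pow(3, Rational(1, 2))))) = Mul(-1, Mul(Rational(-81, 2), Pow(3, Rational(1, 2)))) = Mul(Rational(81, 2), Pow(3, Rational(1, 2)))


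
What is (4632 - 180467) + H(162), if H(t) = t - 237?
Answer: -175910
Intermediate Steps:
H(t) = -237 + t
(4632 - 180467) + H(162) = (4632 - 180467) + (-237 + 162) = -175835 - 75 = -175910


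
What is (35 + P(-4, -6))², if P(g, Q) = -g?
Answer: 1521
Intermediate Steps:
(35 + P(-4, -6))² = (35 - 1*(-4))² = (35 + 4)² = 39² = 1521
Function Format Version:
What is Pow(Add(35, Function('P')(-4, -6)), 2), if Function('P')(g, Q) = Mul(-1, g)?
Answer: 1521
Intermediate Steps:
Pow(Add(35, Function('P')(-4, -6)), 2) = Pow(Add(35, Mul(-1, -4)), 2) = Pow(Add(35, 4), 2) = Pow(39, 2) = 1521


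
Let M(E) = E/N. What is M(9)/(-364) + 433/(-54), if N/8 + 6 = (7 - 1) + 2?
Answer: -1261139/157248 ≈ -8.0201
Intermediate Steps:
N = 16 (N = -48 + 8*((7 - 1) + 2) = -48 + 8*(6 + 2) = -48 + 8*8 = -48 + 64 = 16)
M(E) = E/16
M(9)/(-364) + 433/(-54) = ((1/16)*9)/(-364) + 433/(-54) = (9/16)*(-1/364) + 433*(-1/54) = -9/5824 - 433/54 = -1261139/157248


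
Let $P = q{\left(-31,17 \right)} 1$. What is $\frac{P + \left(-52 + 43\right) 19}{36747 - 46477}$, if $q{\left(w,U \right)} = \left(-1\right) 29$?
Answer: $\frac{20}{973} \approx 0.020555$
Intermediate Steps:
$q{\left(w,U \right)} = -29$
$P = -29$ ($P = \left(-29\right) 1 = -29$)
$\frac{P + \left(-52 + 43\right) 19}{36747 - 46477} = \frac{-29 + \left(-52 + 43\right) 19}{36747 - 46477} = \frac{-29 - 171}{-9730} = \left(-29 - 171\right) \left(- \frac{1}{9730}\right) = \left(-200\right) \left(- \frac{1}{9730}\right) = \frac{20}{973}$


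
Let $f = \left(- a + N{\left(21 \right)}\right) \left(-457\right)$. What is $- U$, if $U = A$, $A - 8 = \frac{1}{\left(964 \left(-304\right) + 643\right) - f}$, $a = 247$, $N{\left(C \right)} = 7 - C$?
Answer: $- \frac{3293519}{411690} \approx -8.0$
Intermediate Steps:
$f = 119277$ ($f = \left(\left(-1\right) 247 + \left(7 - 21\right)\right) \left(-457\right) = \left(-247 + \left(7 - 21\right)\right) \left(-457\right) = \left(-247 - 14\right) \left(-457\right) = \left(-261\right) \left(-457\right) = 119277$)
$A = \frac{3293519}{411690}$ ($A = 8 + \frac{1}{\left(964 \left(-304\right) + 643\right) - 119277} = 8 + \frac{1}{\left(-293056 + 643\right) - 119277} = 8 + \frac{1}{-292413 - 119277} = 8 + \frac{1}{-411690} = 8 - \frac{1}{411690} = \frac{3293519}{411690} \approx 8.0$)
$U = \frac{3293519}{411690} \approx 8.0$
$- U = \left(-1\right) \frac{3293519}{411690} = - \frac{3293519}{411690}$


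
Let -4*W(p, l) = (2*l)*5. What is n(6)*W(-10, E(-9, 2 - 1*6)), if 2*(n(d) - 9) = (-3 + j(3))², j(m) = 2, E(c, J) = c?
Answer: 855/4 ≈ 213.75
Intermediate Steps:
W(p, l) = -5*l/2 (W(p, l) = -2*l*5/4 = -5*l/2)
n(d) = 19/2 (n(d) = 9 + (-3 + 2)²/2 = 9 + (½)*(-1)² = 9 + (½)*1 = 9 + ½ = 19/2)
n(6)*W(-10, E(-9, 2 - 1*6)) = 19*(-5/2*(-9))/2 = (19/2)*(45/2) = 855/4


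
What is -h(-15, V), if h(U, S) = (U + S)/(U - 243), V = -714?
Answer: -243/86 ≈ -2.8256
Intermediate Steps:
h(U, S) = (S + U)/(-243 + U)
-h(-15, V) = -(-714 - 15)/(-243 - 15) = -(-729)/(-258) = -(-1)*(-729)/258 = -1*243/86 = -243/86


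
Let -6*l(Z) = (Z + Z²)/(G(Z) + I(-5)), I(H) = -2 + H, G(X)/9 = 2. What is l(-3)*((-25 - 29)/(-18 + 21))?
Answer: 18/11 ≈ 1.6364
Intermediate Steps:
G(X) = 18 (G(X) = 9*2 = 18)
l(Z) = -Z/66 - Z²/66 (l(Z) = -(Z + Z²)/(6*(18 + (-2 - 5))) = -(Z + Z²)/(6*(18 - 7)) = -(Z + Z²)/(6*11) = -(Z/11 + Z²/11)/6 = -Z/66 - Z²/66)
l(-3)*((-25 - 29)/(-18 + 21)) = (-1/66*(-3)*(1 - 3))*((-25 - 29)/(-18 + 21)) = (-1/66*(-3)*(-2))*(-54/3) = -(-54)/(11*3) = -1/11*(-18) = 18/11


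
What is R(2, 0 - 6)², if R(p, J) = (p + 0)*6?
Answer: 144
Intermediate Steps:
R(p, J) = 6*p (R(p, J) = p*6 = 6*p)
R(2, 0 - 6)² = (6*2)² = 12² = 144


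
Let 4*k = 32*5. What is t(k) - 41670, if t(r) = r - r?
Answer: -41670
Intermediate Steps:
k = 40 (k = (32*5)/4 = (1/4)*160 = 40)
t(r) = 0
t(k) - 41670 = 0 - 41670 = -41670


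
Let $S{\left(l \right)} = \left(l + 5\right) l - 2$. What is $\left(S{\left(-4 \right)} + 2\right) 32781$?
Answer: $-131124$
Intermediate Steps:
$S{\left(l \right)} = -2 + l \left(5 + l\right)$ ($S{\left(l \right)} = \left(5 + l\right) l - 2 = l \left(5 + l\right) - 2 = -2 + l \left(5 + l\right)$)
$\left(S{\left(-4 \right)} + 2\right) 32781 = \left(\left(-2 + \left(-4\right)^{2} + 5 \left(-4\right)\right) + 2\right) 32781 = \left(\left(-2 + 16 - 20\right) + 2\right) 32781 = \left(-6 + 2\right) 32781 = \left(-4\right) 32781 = -131124$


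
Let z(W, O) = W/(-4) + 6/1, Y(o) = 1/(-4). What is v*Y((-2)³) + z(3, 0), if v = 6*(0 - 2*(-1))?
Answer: 9/4 ≈ 2.2500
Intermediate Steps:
Y(o) = -¼
z(W, O) = 6 - W/4 (z(W, O) = W*(-¼) + 6*1 = -W/4 + 6 = 6 - W/4)
v = 12 (v = 6*(0 + 2) = 6*2 = 12)
v*Y((-2)³) + z(3, 0) = 12*(-¼) + (6 - ¼*3) = -3 + (6 - ¾) = -3 + 21/4 = 9/4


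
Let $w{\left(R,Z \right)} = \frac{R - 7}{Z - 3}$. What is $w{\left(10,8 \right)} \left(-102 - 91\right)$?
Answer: $- \frac{579}{5} \approx -115.8$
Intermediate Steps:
$w{\left(R,Z \right)} = \frac{-7 + R}{-3 + Z}$
$w{\left(10,8 \right)} \left(-102 - 91\right) = \frac{-7 + 10}{-3 + 8} \left(-102 - 91\right) = \frac{1}{5} \cdot 3 \left(-193\right) = \frac{3}{5} \left(-193\right) = - \frac{579}{5}$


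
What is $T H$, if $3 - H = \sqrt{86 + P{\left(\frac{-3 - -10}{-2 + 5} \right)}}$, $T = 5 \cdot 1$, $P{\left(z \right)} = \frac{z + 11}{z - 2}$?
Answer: $15 - 15 \sqrt{14} \approx -41.125$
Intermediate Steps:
$P{\left(z \right)} = \frac{11 + z}{-2 + z}$
$T = 5$
$H = 3 - 3 \sqrt{14}$ ($H = 3 - \sqrt{86 + \frac{11 + \frac{-3 - -10}{-2 + 5}}{-2 + \frac{-3 - -10}{-2 + 5}}} = 3 - \sqrt{86 + \frac{11 + \frac{-3 + 10}{3}}{-2 + \frac{-3 + 10}{3}}} = 3 - \sqrt{86 + \frac{11 + 7 \cdot \frac{1}{3}}{-2 + 7 \cdot \frac{1}{3}}} = 3 - \sqrt{86 + \frac{11 + \frac{7}{3}}{-2 + \frac{7}{3}}} = 3 - \sqrt{86 + \frac{1}{\frac{1}{3}} \cdot \frac{40}{3}} = 3 - \sqrt{86 + 3 \cdot \frac{40}{3}} = 3 - \sqrt{86 + 40} = 3 - \sqrt{126} = 3 - 3 \sqrt{14} \approx -8.225$)
$T H = 5 \left(3 - 3 \sqrt{14}\right) = 15 - 15 \sqrt{14}$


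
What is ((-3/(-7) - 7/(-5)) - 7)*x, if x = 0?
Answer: 0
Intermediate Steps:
((-3/(-7) - 7/(-5)) - 7)*x = ((-3/(-7) - 7/(-5)) - 7)*0 = ((-3*(-⅐) - 7*(-⅕)) - 7)*0 = ((3/7 + 7/5) - 7)*0 = (64/35 - 7)*0 = -181/35*0 = 0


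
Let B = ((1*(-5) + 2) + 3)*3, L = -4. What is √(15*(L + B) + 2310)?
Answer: 15*√10 ≈ 47.434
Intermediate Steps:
B = 0 (B = ((-5 + 2) + 3)*3 = (-3 + 3)*3 = 0*3 = 0)
√(15*(L + B) + 2310) = √(15*(-4 + 0) + 2310) = √(15*(-4) + 2310) = √(-60 + 2310) = √2250 = 15*√10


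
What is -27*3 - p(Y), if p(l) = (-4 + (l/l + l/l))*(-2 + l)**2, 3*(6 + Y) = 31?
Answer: -631/9 ≈ -70.111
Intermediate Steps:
Y = 13/3 (Y = -6 + (1/3)*31 = -6 + 31/3 = 13/3 ≈ 4.3333)
p(l) = -2*(-2 + l)**2 (p(l) = (-4 + (1 + 1))*(-2 + l)**2 = (-4 + 2)*(-2 + l)**2 = -2*(-2 + l)**2)
-27*3 - p(Y) = -27*3 - (-2)*(-2 + 13/3)**2 = -81 - (-2)*(7/3)**2 = -81 - (-2)*49/9 = -81 - 1*(-98/9) = -81 + 98/9 = -631/9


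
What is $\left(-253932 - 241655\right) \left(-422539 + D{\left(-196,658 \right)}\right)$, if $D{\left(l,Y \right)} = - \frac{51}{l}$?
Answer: $\frac{41043322462091}{196} \approx 2.094 \cdot 10^{11}$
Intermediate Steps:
$\left(-253932 - 241655\right) \left(-422539 + D{\left(-196,658 \right)}\right) = \left(-253932 - 241655\right) \left(-422539 - \frac{51}{-196}\right) = - 495587 \left(-422539 - - \frac{51}{196}\right) = - 495587 \left(-422539 + \frac{51}{196}\right) = \left(-495587\right) \left(- \frac{82817593}{196}\right) = \frac{41043322462091}{196}$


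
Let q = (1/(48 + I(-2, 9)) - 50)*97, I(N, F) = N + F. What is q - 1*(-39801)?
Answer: 1922402/55 ≈ 34953.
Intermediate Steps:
I(N, F) = F + N
q = -266653/55 (q = (1/(48 + (9 - 2)) - 50)*97 = (1/(48 + 7) - 50)*97 = (1/55 - 50)*97 = -2749/55*97 = -266653/55 ≈ -4848.2)
q - 1*(-39801) = -266653/55 - 1*(-39801) = -266653/55 + 39801 = 1922402/55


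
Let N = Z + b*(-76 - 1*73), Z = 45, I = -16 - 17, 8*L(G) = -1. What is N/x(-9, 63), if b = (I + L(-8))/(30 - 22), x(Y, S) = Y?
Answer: -42365/576 ≈ -73.550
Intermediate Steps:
L(G) = -⅛ (L(G) = (⅛)*(-1) = -⅛)
I = -33
b = -265/64 (b = (-33 - ⅛)/(30 - 22) = -265/8/8 = -265/8*⅛ = -265/64 ≈ -4.1406)
N = 42365/64 (N = 45 - 265*(-76 - 1*73)/64 = 45 - 265*(-76 - 73)/64 = 45 - 265/64*(-149) = 45 + 39485/64 = 42365/64 ≈ 661.95)
N/x(-9, 63) = (42365/64)/(-9) = (42365/64)*(-⅑) = -42365/576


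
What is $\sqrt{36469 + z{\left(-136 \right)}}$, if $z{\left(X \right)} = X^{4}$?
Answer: $\sqrt{342138485} \approx 18497.0$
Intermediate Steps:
$\sqrt{36469 + z{\left(-136 \right)}} = \sqrt{36469 + \left(-136\right)^{4}} = \sqrt{36469 + 342102016} = \sqrt{342138485}$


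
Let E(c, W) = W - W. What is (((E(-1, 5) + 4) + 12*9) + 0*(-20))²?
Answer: 12544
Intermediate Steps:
E(c, W) = 0
(((E(-1, 5) + 4) + 12*9) + 0*(-20))² = (((0 + 4) + 12*9) + 0*(-20))² = ((4 + 108) + 0)² = (112 + 0)² = 112² = 12544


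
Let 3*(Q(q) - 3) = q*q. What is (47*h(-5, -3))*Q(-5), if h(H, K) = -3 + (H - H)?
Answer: -1598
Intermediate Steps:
h(H, K) = -3 (h(H, K) = -3 + 0 = -3)
Q(q) = 3 + q²/3 (Q(q) = 3 + (q*q)/3 = 3 + q²/3)
(47*h(-5, -3))*Q(-5) = (47*(-3))*(3 + (⅓)*(-5)²) = -141*(3 + (⅓)*25) = -141*(3 + 25/3) = -141*34/3 = -1598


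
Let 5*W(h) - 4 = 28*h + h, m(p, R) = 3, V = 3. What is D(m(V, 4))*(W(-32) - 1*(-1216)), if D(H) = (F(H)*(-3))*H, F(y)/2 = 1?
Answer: -92808/5 ≈ -18562.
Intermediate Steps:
W(h) = 4/5 + 29*h/5 (W(h) = 4/5 + (28*h + h)/5 = 4/5 + (29*h)/5 = 4/5 + 29*h/5)
F(y) = 2 (F(y) = 2*1 = 2)
D(H) = -6*H (D(H) = (2*(-3))*H = -6*H)
D(m(V, 4))*(W(-32) - 1*(-1216)) = (-6*3)*((4/5 + (29/5)*(-32)) - 1*(-1216)) = -18*((4/5 - 928/5) + 1216) = -18*(-924/5 + 1216) = -18*5156/5 = -92808/5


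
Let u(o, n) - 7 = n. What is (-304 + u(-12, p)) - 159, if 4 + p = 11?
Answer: -449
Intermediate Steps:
p = 7 (p = -4 + 11 = 7)
u(o, n) = 7 + n
(-304 + u(-12, p)) - 159 = (-304 + (7 + 7)) - 159 = (-304 + 14) - 159 = -290 - 159 = -449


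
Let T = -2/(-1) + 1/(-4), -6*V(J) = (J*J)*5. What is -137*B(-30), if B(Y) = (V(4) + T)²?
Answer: -2646977/144 ≈ -18382.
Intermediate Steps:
V(J) = -5*J²/6 (V(J) = -J*J*5/6 = -J²*5/6 = -5*J²/6)
T = 7/4 (T = -2*(-1) + 1*(-¼) = 2 - ¼ = 7/4 ≈ 1.7500)
B(Y) = 19321/144 (B(Y) = (-⅚*4² + 7/4)² = (-⅚*16 + 7/4)² = (-40/3 + 7/4)² = (-139/12)² = 19321/144)
-137*B(-30) = -137*19321/144 = -2646977/144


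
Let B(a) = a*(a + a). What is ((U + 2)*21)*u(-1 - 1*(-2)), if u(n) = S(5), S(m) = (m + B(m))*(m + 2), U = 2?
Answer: 32340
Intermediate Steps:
B(a) = 2*a² (B(a) = a*(2*a) = 2*a²)
S(m) = (2 + m)*(m + 2*m²) (S(m) = (m + 2*m²)*(m + 2) = (m + 2*m²)*(2 + m) = (2 + m)*(m + 2*m²))
u(n) = 385 (u(n) = 5*(2 + 2*5² + 5*5) = 5*(2 + 2*25 + 25) = 5*(2 + 50 + 25) = 5*77 = 385)
((U + 2)*21)*u(-1 - 1*(-2)) = ((2 + 2)*21)*385 = (4*21)*385 = 84*385 = 32340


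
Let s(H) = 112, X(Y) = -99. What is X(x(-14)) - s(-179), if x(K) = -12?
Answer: -211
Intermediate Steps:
X(x(-14)) - s(-179) = -99 - 1*112 = -99 - 112 = -211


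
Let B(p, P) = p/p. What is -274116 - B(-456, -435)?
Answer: -274117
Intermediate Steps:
B(p, P) = 1
-274116 - B(-456, -435) = -274116 - 1*1 = -274116 - 1 = -274117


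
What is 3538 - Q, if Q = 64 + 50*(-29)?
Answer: 4924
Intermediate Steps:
Q = -1386 (Q = 64 - 1450 = -1386)
3538 - Q = 3538 - 1*(-1386) = 3538 + 1386 = 4924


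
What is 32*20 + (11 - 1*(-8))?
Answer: 659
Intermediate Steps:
32*20 + (11 - 1*(-8)) = 640 + (11 + 8) = 640 + 19 = 659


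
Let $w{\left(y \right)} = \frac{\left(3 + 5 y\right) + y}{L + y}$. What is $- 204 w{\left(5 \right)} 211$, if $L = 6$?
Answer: $-129132$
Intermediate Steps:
$w{\left(y \right)} = \frac{3 + 6 y}{6 + y}$ ($w{\left(y \right)} = \frac{\left(3 + 5 y\right) + y}{6 + y} = \frac{3 + 6 y}{6 + y}$)
$- 204 w{\left(5 \right)} 211 = - 204 \frac{3 \left(1 + 2 \cdot 5\right)}{6 + 5} \cdot 211 = - 204 \frac{3 \left(1 + 10\right)}{11} \cdot 211 = - 204 \cdot 3 \cdot \frac{1}{11} \cdot 11 \cdot 211 = \left(-204\right) 3 \cdot 211 = \left(-612\right) 211 = -129132$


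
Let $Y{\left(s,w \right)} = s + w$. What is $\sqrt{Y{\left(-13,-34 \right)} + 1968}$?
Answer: $\sqrt{1921} \approx 43.829$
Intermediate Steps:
$\sqrt{Y{\left(-13,-34 \right)} + 1968} = \sqrt{\left(-13 - 34\right) + 1968} = \sqrt{-47 + 1968} = \sqrt{1921}$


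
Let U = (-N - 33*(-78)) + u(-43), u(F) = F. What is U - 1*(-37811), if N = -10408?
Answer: 50750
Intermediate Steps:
U = 12939 (U = (-1*(-10408) - 33*(-78)) - 43 = (10408 + 2574) - 43 = 12982 - 43 = 12939)
U - 1*(-37811) = 12939 - 1*(-37811) = 12939 + 37811 = 50750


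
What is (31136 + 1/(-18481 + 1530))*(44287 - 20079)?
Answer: 12776651597680/16951 ≈ 7.5374e+8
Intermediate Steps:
(31136 + 1/(-18481 + 1530))*(44287 - 20079) = (31136 + 1/(-16951))*24208 = (31136 - 1/16951)*24208 = (527786335/16951)*24208 = 12776651597680/16951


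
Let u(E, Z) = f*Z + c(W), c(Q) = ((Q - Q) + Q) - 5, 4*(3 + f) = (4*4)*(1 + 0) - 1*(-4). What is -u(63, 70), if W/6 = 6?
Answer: -171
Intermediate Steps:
W = 36 (W = 6*6 = 36)
f = 2 (f = -3 + ((4*4)*(1 + 0) - 1*(-4))/4 = -3 + (16*1 + 4)/4 = -3 + (16 + 4)/4 = -3 + (¼)*20 = -3 + 5 = 2)
c(Q) = -5 + Q (c(Q) = (0 + Q) - 5 = Q - 5 = -5 + Q)
u(E, Z) = 31 + 2*Z (u(E, Z) = 2*Z + (-5 + 36) = 2*Z + 31 = 31 + 2*Z)
-u(63, 70) = -(31 + 2*70) = -(31 + 140) = -1*171 = -171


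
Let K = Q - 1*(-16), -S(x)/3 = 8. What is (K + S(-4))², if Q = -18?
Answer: 676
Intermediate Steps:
S(x) = -24 (S(x) = -3*8 = -24)
K = -2 (K = -18 - 1*(-16) = -18 + 16 = -2)
(K + S(-4))² = (-2 - 24)² = (-26)² = 676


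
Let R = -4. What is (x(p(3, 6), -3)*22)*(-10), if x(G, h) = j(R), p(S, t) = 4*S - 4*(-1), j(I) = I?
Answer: 880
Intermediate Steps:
p(S, t) = 4 + 4*S (p(S, t) = 4*S + 4 = 4 + 4*S)
x(G, h) = -4
(x(p(3, 6), -3)*22)*(-10) = -4*22*(-10) = -88*(-10) = 880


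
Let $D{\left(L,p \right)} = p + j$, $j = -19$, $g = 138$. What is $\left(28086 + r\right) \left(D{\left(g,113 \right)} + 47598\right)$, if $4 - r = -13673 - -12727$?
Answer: $1384784912$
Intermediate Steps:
$r = 950$ ($r = 4 - \left(-13673 - -12727\right) = 4 - \left(-13673 + 12727\right) = 4 - -946 = 4 + 946 = 950$)
$D{\left(L,p \right)} = -19 + p$ ($D{\left(L,p \right)} = p - 19 = -19 + p$)
$\left(28086 + r\right) \left(D{\left(g,113 \right)} + 47598\right) = \left(28086 + 950\right) \left(\left(-19 + 113\right) + 47598\right) = 29036 \left(94 + 47598\right) = 29036 \cdot 47692 = 1384784912$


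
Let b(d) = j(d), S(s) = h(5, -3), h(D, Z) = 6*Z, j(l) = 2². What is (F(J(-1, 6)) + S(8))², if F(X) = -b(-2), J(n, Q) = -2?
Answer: 484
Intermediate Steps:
j(l) = 4
S(s) = -18 (S(s) = 6*(-3) = -18)
b(d) = 4
F(X) = -4 (F(X) = -1*4 = -4)
(F(J(-1, 6)) + S(8))² = (-4 - 18)² = (-22)² = 484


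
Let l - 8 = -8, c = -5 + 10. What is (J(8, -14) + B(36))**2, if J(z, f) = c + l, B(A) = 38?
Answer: 1849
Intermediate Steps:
c = 5
l = 0 (l = 8 - 8 = 0)
J(z, f) = 5 (J(z, f) = 5 + 0 = 5)
(J(8, -14) + B(36))**2 = (5 + 38)**2 = 43**2 = 1849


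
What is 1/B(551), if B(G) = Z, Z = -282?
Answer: -1/282 ≈ -0.0035461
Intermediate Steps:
B(G) = -282
1/B(551) = 1/(-282) = -1/282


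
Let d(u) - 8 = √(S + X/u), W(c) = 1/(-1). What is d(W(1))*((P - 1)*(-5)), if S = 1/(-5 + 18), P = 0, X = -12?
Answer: 40 + 5*√2041/13 ≈ 57.376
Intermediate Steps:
W(c) = -1
S = 1/13 ≈ 0.076923
d(u) = 8 + √(1/13 - 12/u)
d(W(1))*((P - 1)*(-5)) = (8 + √13*√((-156 - 1)/(-1))/13)*((0 - 1)*(-5)) = (8 + √13*√(-1*(-157))/13)*(-1*(-5)) = (8 + √13*√157/13)*5 = (8 + √2041/13)*5 = 40 + 5*√2041/13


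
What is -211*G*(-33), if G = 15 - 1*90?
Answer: -522225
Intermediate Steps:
G = -75 (G = 15 - 90 = -75)
-211*G*(-33) = -211*(-75)*(-33) = 15825*(-33) = -522225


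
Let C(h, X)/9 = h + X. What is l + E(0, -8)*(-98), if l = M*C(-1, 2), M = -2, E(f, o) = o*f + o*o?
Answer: -6290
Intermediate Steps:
E(f, o) = o² + f*o (E(f, o) = f*o + o² = o² + f*o)
C(h, X) = 9*X + 9*h (C(h, X) = 9*(h + X) = 9*(X + h) = 9*X + 9*h)
l = -18 (l = -2*(9*2 + 9*(-1)) = -2*(18 - 9) = -2*9 = -18)
l + E(0, -8)*(-98) = -18 - 8*(0 - 8)*(-98) = -18 - 8*(-8)*(-98) = -18 + 64*(-98) = -18 - 6272 = -6290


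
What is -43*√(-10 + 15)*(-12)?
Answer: 516*√5 ≈ 1153.8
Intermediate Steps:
-43*√(-10 + 15)*(-12) = -43*√5*(-12) = 516*√5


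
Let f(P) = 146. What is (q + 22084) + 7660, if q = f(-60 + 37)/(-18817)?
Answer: 559692702/18817 ≈ 29744.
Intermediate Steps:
q = -146/18817 (q = 146/(-18817) = 146*(-1/18817) = -146/18817 ≈ -0.0077589)
(q + 22084) + 7660 = (-146/18817 + 22084) + 7660 = 415554482/18817 + 7660 = 559692702/18817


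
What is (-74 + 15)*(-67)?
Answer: 3953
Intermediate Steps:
(-74 + 15)*(-67) = -59*(-67) = 3953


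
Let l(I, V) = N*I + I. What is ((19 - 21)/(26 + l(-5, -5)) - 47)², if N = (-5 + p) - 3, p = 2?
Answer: 5755201/2601 ≈ 2212.7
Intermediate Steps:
N = -6 (N = (-5 + 2) - 3 = -3 - 3 = -6)
l(I, V) = -5*I (l(I, V) = -6*I + I = -5*I)
((19 - 21)/(26 + l(-5, -5)) - 47)² = ((19 - 21)/(26 - 5*(-5)) - 47)² = (-2/(26 + 25) - 47)² = (-2/51 - 47)² = (-2399/51)² = 5755201/2601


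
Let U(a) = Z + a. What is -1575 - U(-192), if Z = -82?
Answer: -1301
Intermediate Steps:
U(a) = -82 + a
-1575 - U(-192) = -1575 - (-82 - 192) = -1575 - 1*(-274) = -1575 + 274 = -1301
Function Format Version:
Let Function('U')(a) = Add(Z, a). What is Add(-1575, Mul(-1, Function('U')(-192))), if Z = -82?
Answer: -1301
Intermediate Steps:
Function('U')(a) = Add(-82, a)
Add(-1575, Mul(-1, Function('U')(-192))) = Add(-1575, Mul(-1, Add(-82, -192))) = Add(-1575, Mul(-1, -274)) = Add(-1575, 274) = -1301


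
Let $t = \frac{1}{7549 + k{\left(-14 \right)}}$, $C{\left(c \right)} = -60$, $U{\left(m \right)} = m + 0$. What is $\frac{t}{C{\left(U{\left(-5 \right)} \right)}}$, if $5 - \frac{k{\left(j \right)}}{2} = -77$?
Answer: $- \frac{1}{462780} \approx -2.1609 \cdot 10^{-6}$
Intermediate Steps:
$k{\left(j \right)} = 164$ ($k{\left(j \right)} = 10 - -154 = 10 + 154 = 164$)
$U{\left(m \right)} = m$
$t = \frac{1}{7713}$ ($t = \frac{1}{7549 + 164} = \frac{1}{7713} \approx 0.00012965$)
$\frac{t}{C{\left(U{\left(-5 \right)} \right)}} = \frac{1}{7713 \left(-60\right)} = \frac{1}{7713} \left(- \frac{1}{60}\right) = - \frac{1}{462780}$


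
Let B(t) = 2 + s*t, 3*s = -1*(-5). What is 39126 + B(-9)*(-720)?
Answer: 48486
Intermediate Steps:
s = 5/3 (s = (-1*(-5))/3 = (1/3)*5 = 5/3 ≈ 1.6667)
B(t) = 2 + 5*t/3
39126 + B(-9)*(-720) = 39126 + (2 + (5/3)*(-9))*(-720) = 39126 + (2 - 15)*(-720) = 39126 - 13*(-720) = 39126 + 9360 = 48486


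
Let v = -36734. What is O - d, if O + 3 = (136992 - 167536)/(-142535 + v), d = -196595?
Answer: 35242881792/179269 ≈ 1.9659e+5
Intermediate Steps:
O = -507263/179269 (O = -3 + (136992 - 167536)/(-142535 - 36734) = -3 - 30544/(-179269) = -3 - 30544*(-1/179269) = -3 + 30544/179269 = -507263/179269 ≈ -2.8296)
O - d = -507263/179269 - 1*(-196595) = -507263/179269 + 196595 = 35242881792/179269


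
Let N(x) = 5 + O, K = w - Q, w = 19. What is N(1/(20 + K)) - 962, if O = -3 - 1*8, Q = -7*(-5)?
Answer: -968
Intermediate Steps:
Q = 35
K = -16 (K = 19 - 1*35 = 19 - 35 = -16)
O = -11 (O = -3 - 8 = -11)
N(x) = -6 (N(x) = 5 - 11 = -6)
N(1/(20 + K)) - 962 = -6 - 962 = -968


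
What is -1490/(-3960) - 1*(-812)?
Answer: 321701/396 ≈ 812.38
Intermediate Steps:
-1490/(-3960) - 1*(-812) = -1490*(-1/3960) + 812 = 149/396 + 812 = 321701/396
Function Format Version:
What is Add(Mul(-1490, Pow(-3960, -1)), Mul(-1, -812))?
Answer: Rational(321701, 396) ≈ 812.38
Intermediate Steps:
Add(Mul(-1490, Pow(-3960, -1)), Mul(-1, -812)) = Add(Mul(-1490, Rational(-1, 3960)), 812) = Add(Rational(149, 396), 812) = Rational(321701, 396)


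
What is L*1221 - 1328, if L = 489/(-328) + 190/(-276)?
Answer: -30092079/7544 ≈ -3988.9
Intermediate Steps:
L = -49321/22632 (L = 489*(-1/328) + 190*(-1/276) = -489/328 - 95/138 = -49321/22632 ≈ -2.1793)
L*1221 - 1328 = -49321/22632*1221 - 1328 = -20073647/7544 - 1328 = -30092079/7544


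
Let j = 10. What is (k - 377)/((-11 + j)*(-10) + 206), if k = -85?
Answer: -77/36 ≈ -2.1389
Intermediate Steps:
(k - 377)/((-11 + j)*(-10) + 206) = (-85 - 377)/((-11 + 10)*(-10) + 206) = -462/(-1*(-10) + 206) = -462/(10 + 206) = -462/216 = -462*1/216 = -77/36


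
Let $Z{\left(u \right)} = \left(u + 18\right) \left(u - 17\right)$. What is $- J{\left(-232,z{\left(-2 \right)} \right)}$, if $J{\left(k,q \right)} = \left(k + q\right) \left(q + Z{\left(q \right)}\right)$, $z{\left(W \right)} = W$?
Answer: $-71604$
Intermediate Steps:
$Z{\left(u \right)} = \left(-17 + u\right) \left(18 + u\right)$ ($Z{\left(u \right)} = \left(18 + u\right) \left(-17 + u\right) = \left(-17 + u\right) \left(18 + u\right)$)
$J{\left(k,q \right)} = \left(k + q\right) \left(-306 + q^{2} + 2 q\right)$ ($J{\left(k,q \right)} = \left(k + q\right) \left(q + \left(-306 + q + q^{2}\right)\right) = \left(k + q\right) \left(-306 + q^{2} + 2 q\right)$)
$- J{\left(-232,z{\left(-2 \right)} \right)} = - (\left(-2\right)^{2} - -464 - 232 \left(-306 - 2 + \left(-2\right)^{2}\right) - 2 \left(-306 - 2 + \left(-2\right)^{2}\right)) = - (4 + 464 - 232 \left(-306 - 2 + 4\right) - 2 \left(-306 - 2 + 4\right)) = - (4 + 464 - -70528 - -608) = - (4 + 464 + 70528 + 608) = \left(-1\right) 71604 = -71604$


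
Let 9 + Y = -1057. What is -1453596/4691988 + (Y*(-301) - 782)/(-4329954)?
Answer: -108275473633/282167947341 ≈ -0.38373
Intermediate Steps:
Y = -1066 (Y = -9 - 1057 = -1066)
-1453596/4691988 + (Y*(-301) - 782)/(-4329954) = -1453596/4691988 + (-1066*(-301) - 782)/(-4329954) = -1453596*1/4691988 + (320866 - 782)*(-1/4329954) = -121133/390999 + 320084*(-1/4329954) = -121133/390999 - 160042/2164977 = -108275473633/282167947341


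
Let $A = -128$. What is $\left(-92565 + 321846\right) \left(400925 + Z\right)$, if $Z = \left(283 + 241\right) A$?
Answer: $76546149693$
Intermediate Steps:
$Z = -67072$ ($Z = \left(283 + 241\right) \left(-128\right) = 524 \left(-128\right) = -67072$)
$\left(-92565 + 321846\right) \left(400925 + Z\right) = \left(-92565 + 321846\right) \left(400925 - 67072\right) = 229281 \cdot 333853 = 76546149693$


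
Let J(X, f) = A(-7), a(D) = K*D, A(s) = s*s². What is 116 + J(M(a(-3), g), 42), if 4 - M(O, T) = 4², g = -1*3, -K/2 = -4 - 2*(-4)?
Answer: -227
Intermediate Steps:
K = -8 (K = -2*(-4 - 2*(-4)) = -2*(-4 + 8) = -2*4 = -8)
g = -3
A(s) = s³
a(D) = -8*D
M(O, T) = -12 (M(O, T) = 4 - 1*4² = 4 - 1*16 = 4 - 16 = -12)
J(X, f) = -343 (J(X, f) = (-7)³ = -343)
116 + J(M(a(-3), g), 42) = 116 - 343 = -227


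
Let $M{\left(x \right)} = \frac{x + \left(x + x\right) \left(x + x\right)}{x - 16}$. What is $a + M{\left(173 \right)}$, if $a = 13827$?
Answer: $\frac{2290728}{157} \approx 14591.0$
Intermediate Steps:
$M{\left(x \right)} = \frac{x + 4 x^{2}}{-16 + x}$ ($M{\left(x \right)} = \frac{x + 2 x 2 x}{-16 + x} = \frac{x + 4 x^{2}}{-16 + x}$)
$a + M{\left(173 \right)} = 13827 + \frac{173 \left(1 + 4 \cdot 173\right)}{-16 + 173} = 13827 + \frac{173 \left(1 + 692\right)}{157} = 13827 + 173 \cdot \frac{1}{157} \cdot 693 = 13827 + \frac{119889}{157} = \frac{2290728}{157}$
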